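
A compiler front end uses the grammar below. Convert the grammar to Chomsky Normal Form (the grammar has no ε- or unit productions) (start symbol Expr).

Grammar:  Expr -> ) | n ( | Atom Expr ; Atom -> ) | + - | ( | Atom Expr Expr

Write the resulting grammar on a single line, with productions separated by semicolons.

Expr -> ) | X1 X2 | Atom Expr; Atom -> ) | X3 X4 | ( | Atom Y1; X1 -> n; X2 -> (; X3 -> +; X4 -> -; Y1 -> Expr Expr

Introduce a nonterminal for each terminal appearing in a rule of length ≥ 2: X1 → n, X2 → (, X3 → +, X4 → -.
Binarize each right-hand side of length ≥ 3 by chaining fresh nonterminals (Y1, Y2, …): affected rules were Atom → Atom Expr Expr.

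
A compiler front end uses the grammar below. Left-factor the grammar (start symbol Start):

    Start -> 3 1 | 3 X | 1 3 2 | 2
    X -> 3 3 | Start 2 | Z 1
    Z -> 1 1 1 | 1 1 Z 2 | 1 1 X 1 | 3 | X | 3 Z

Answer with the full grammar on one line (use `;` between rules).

Start has alternatives sharing prefix '3': factor to Start → 3 Start1 with Start1 → 1 | X.
Z has alternatives sharing prefix '1 1': factor to Z → 1 1 Z1 with Z1 → 1 | Z 2 | X 1.
Z has alternatives sharing prefix '3': factor to Z → 3 Z2 with Z2 → ε | Z.

Start -> 1 3 2 | 2 | 3 Start1; X -> 3 3 | Start 2 | Z 1; Z -> X | 1 1 Z1 | 3 Z2; Start1 -> 1 | X; Z1 -> 1 | Z 2 | X 1; Z2 -> eps | Z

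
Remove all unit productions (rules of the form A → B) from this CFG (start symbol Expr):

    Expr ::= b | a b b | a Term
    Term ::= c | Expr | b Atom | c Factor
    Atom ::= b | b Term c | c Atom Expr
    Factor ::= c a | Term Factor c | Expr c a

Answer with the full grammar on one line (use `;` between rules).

Unit pairs: Term ⇒* {Expr}.
For every A with A ⇒* B via unit rules, add B's non-unit alternatives to A; then delete every rule of the form X → Y.

Expr ::= b | a b b | a Term; Term ::= c | b Atom | c Factor | b | a b b | a Term; Atom ::= b | b Term c | c Atom Expr; Factor ::= c a | Term Factor c | Expr c a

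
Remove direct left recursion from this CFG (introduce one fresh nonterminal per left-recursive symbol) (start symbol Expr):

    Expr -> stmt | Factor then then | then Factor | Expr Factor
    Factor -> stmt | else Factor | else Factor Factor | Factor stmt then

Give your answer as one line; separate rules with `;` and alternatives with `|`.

Expr -> stmt Expr1 | Factor then then Expr1 | then Factor Expr1; Factor -> stmt Factor1 | else Factor Factor1 | else Factor Factor Factor1; Expr1 -> Factor Expr1 | ε; Factor1 -> stmt then Factor1 | ε

Left recursion appears on Expr, Factor.
For Expr: α = {Factor}, β = {stmt, Factor then then, then Factor}. Rewrite as Expr → β Expr1 and Expr1 → α Expr1 | ε.
For Factor: α = {stmt then}, β = {stmt, else Factor, else Factor Factor}. Rewrite as Factor → β Factor1 and Factor1 → α Factor1 | ε.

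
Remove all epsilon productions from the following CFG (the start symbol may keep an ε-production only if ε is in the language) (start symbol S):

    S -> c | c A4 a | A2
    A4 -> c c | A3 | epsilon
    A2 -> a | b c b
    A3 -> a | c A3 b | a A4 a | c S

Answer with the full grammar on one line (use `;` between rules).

Nullable set = {A4}.
ε ∉ L(G), so no ε-production is kept.
Expand every rule over subsets of its nullable positions: S → c A4 a gives c A4 a | c a. A3 → a A4 a gives a A4 a | a a.

S -> c | c A4 a | c a | A2; A4 -> c c | A3; A2 -> a | b c b; A3 -> a | c A3 b | a A4 a | a a | c S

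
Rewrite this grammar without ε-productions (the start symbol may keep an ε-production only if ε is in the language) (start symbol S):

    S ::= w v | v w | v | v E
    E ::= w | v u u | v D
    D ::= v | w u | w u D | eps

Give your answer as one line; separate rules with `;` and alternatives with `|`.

Nullable set = {D}.
ε ∉ L(G), so no ε-production is kept.
Expand every rule over subsets of its nullable positions: E → v D gives v D | v.

S ::= w v | v w | v | v E; E ::= w | v u u | v D | v; D ::= v | w u | w u D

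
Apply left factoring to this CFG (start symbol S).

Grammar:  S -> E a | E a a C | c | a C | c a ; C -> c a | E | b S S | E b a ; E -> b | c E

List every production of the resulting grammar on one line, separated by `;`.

S -> a C | E a S' | c S''; C -> c a | b S S | E C'; E -> b | c E; S' -> ε | a C; S'' -> ε | a; C' -> ε | b a

S has alternatives sharing prefix 'E a': factor to S → E a S' with S' → ε | a C.
S has alternatives sharing prefix 'c': factor to S → c S'' with S'' → ε | a.
C has alternatives sharing prefix 'E': factor to C → E C' with C' → ε | b a.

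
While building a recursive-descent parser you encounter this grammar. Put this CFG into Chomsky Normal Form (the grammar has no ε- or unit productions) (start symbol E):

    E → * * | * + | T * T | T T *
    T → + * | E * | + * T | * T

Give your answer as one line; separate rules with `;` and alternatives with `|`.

E → X1 X1 | X1 X2 | T Y1 | T Y2; T → X2 X1 | E X1 | X2 Y3 | X1 T; X1 → *; X2 → +; Y1 → X1 T; Y2 → T X1; Y3 → X1 T

Introduce a nonterminal for each terminal appearing in a rule of length ≥ 2: X1 → *, X2 → +.
Binarize each right-hand side of length ≥ 3 by chaining fresh nonterminals (Y1, Y2, …): affected rules were E → T X1 T; E → T T X1; T → X2 X1 T.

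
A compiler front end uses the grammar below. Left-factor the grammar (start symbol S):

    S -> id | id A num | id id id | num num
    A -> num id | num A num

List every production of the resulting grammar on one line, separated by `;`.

S -> num num | id S'; A -> num A'; S' -> ε | A num | id id; A' -> id | A num

S has alternatives sharing prefix 'id': factor to S → id S' with S' → ε | A num | id id.
A has alternatives sharing prefix 'num': factor to A → num A' with A' → id | A num.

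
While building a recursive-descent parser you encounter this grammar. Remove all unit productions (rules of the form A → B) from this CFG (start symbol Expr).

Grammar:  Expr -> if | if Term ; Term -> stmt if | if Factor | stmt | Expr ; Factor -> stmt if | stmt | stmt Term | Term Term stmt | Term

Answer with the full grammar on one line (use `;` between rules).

Expr -> if | if Term; Term -> stmt if | if Factor | stmt | if | if Term; Factor -> stmt if | if Factor | stmt | stmt Term | Term Term stmt | if | if Term

Unit pairs: Factor ⇒* {Expr, Term}; Term ⇒* {Expr}.
For each unit pair (A, B), copy every non-unit production of B to A, then drop all unit productions.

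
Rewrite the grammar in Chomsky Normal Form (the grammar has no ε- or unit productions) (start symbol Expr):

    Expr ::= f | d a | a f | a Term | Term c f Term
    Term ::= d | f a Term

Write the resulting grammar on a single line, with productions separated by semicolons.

Introduce a nonterminal for each terminal appearing in a rule of length ≥ 2: X1 → d, X2 → a, X3 → f, X4 → c.
Binarize each right-hand side of length ≥ 3 by chaining fresh nonterminals (Y1, Y2, …): affected rules were Expr → Term X4 X3 Term; Term → X3 X2 Term.

Expr ::= f | X1 X2 | X2 X3 | X2 Term | Term Y1; Term ::= d | X3 Y3; X1 ::= d; X2 ::= a; X3 ::= f; X4 ::= c; Y1 ::= X4 Y2; Y2 ::= X3 Term; Y3 ::= X2 Term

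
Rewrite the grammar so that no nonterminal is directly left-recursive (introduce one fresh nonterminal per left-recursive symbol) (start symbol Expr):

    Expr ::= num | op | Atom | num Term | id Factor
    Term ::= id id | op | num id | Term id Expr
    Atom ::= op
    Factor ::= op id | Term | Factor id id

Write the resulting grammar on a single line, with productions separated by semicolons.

Term, Factor are directly left-recursive.
For Term: α = {id Expr}, β = {id id, op, num id}. Rewrite as Term → β Term1 and Term1 → α Term1 | ε.
For Factor: α = {id id}, β = {op id, Term}. Rewrite as Factor → β Factor1 and Factor1 → α Factor1 | ε.

Expr ::= num | op | Atom | num Term | id Factor; Term ::= id id Term1 | op Term1 | num id Term1; Atom ::= op; Factor ::= op id Factor1 | Term Factor1; Term1 ::= id Expr Term1 | ε; Factor1 ::= id id Factor1 | ε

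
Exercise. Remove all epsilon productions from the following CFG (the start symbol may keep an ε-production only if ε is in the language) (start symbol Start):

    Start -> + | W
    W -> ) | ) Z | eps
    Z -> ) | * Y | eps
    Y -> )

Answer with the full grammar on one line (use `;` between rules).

Nullable set = {Start, W, Z}.
ε ∈ L(G) since Start is nullable, so keep Start → ε.

Start -> + | W | ε; W -> ) | ) Z; Z -> ) | * Y; Y -> )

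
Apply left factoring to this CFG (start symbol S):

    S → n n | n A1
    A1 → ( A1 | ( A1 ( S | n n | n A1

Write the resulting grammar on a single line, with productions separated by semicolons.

S has alternatives sharing prefix 'n': factor to S → n S' with S' → n | A1.
A1 has alternatives sharing prefix '( A1': factor to A1 → ( A1 A1' with A1' → ε | ( S.
A1 has alternatives sharing prefix 'n': factor to A1 → n A1'' with A1'' → n | A1.

S → n S'; A1 → ( A1 A1' | n A1''; S' → n | A1; A1' → ε | ( S; A1'' → n | A1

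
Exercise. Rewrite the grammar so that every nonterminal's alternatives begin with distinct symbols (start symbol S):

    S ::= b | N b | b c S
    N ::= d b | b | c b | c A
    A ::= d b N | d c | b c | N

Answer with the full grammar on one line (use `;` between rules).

S ::= N b | b S'; N ::= d b | b | c N'; A ::= b c | N | d A'; S' ::= ε | c S; N' ::= b | A; A' ::= b N | c

S has alternatives sharing prefix 'b': factor to S → b S' with S' → ε | c S.
N has alternatives sharing prefix 'c': factor to N → c N' with N' → b | A.
A has alternatives sharing prefix 'd': factor to A → d A' with A' → b N | c.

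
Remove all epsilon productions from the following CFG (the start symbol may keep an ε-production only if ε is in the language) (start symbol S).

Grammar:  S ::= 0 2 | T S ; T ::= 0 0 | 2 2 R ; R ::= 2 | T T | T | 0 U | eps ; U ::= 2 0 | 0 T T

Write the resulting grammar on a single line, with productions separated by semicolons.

The nullable symbols are {R}.
ε ∉ L(G), so no ε-production is kept.
For each production, add variants omitting each subset of nullable occurrences: T → 2 2 R gives 2 2 R | 2 2.

S ::= 0 2 | T S; T ::= 0 0 | 2 2 R | 2 2; R ::= 2 | T T | T | 0 U; U ::= 2 0 | 0 T T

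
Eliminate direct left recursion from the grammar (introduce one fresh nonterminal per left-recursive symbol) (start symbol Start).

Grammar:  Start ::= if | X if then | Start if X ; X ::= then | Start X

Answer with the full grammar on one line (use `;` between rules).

Start ::= if Start1 | X if then Start1; X ::= then | Start X; Start1 ::= if X Start1 | ε

Directly left-recursive nonterminal: Start.
For Start: α = {if X}, β = {if, X if then}. Rewrite as Start → β Start1 and Start1 → α Start1 | ε.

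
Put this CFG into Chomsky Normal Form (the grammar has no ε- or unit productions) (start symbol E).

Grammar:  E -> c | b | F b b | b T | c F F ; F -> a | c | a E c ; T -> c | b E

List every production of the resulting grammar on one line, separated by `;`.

Introduce a nonterminal for each terminal appearing in a rule of length ≥ 2: X1 → b, X2 → c, X3 → a.
Binarize each right-hand side of length ≥ 3 by chaining fresh nonterminals (Y1, Y2, …): affected rules were E → F X1 X1; E → X2 F F; F → X3 E X2.

E -> c | b | F Y1 | X1 T | X2 Y2; F -> a | c | X3 Y3; T -> c | X1 E; X1 -> b; X2 -> c; X3 -> a; Y1 -> X1 X1; Y2 -> F F; Y3 -> E X2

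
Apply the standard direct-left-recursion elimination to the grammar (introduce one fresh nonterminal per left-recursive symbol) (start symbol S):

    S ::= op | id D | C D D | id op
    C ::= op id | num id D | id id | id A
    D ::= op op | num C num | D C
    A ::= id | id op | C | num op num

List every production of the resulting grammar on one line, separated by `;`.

D is directly left-recursive.
For D: α = {C}, β = {op op, num C num}. Rewrite as D → β D' and D' → α D' | ε.

S ::= op | id D | C D D | id op; C ::= op id | num id D | id id | id A; D ::= op op D' | num C num D'; A ::= id | id op | C | num op num; D' ::= C D' | ε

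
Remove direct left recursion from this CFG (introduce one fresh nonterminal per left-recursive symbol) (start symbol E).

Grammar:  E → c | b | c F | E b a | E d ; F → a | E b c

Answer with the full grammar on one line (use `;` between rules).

E → c E' | b E' | c F E'; F → a | E b c; E' → b a E' | d E' | ε

Directly left-recursive nonterminal: E.
For E: α = {b a, d}, β = {c, b, c F}. Rewrite as E → β E' and E' → α E' | ε.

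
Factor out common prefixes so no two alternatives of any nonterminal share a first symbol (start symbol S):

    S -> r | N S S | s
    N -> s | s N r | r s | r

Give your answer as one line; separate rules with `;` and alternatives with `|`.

S -> r | N S S | s; N -> s N' | r N''; N' -> ε | N r; N'' -> s | ε

N has alternatives sharing prefix 's': factor to N → s N' with N' → ε | N r.
N has alternatives sharing prefix 'r': factor to N → r N'' with N'' → s | ε.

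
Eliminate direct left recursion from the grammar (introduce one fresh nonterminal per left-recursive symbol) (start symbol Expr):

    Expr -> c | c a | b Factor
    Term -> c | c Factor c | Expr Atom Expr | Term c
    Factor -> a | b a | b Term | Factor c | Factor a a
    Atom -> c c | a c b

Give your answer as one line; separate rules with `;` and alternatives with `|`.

Left recursion appears on Term, Factor.
For Term: α = {c}, β = {c, c Factor c, Expr Atom Expr}. Rewrite as Term → β Term1 and Term1 → α Term1 | ε.
For Factor: α = {c, a a}, β = {a, b a, b Term}. Rewrite as Factor → β Factor1 and Factor1 → α Factor1 | ε.

Expr -> c | c a | b Factor; Term -> c Term1 | c Factor c Term1 | Expr Atom Expr Term1; Factor -> a Factor1 | b a Factor1 | b Term Factor1; Atom -> c c | a c b; Term1 -> c Term1 | epsilon; Factor1 -> c Factor1 | a a Factor1 | epsilon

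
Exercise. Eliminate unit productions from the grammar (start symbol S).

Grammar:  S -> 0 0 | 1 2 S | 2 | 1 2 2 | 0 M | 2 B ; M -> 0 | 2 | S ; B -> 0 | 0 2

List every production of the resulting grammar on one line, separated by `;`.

Unit pairs: M ⇒* {S}.
For every A with A ⇒* B via unit rules, add B's non-unit alternatives to A; then delete every rule of the form X → Y.

S -> 0 0 | 1 2 S | 2 | 1 2 2 | 0 M | 2 B; M -> 0 0 | 1 2 S | 2 | 1 2 2 | 0 M | 2 B | 0; B -> 0 | 0 2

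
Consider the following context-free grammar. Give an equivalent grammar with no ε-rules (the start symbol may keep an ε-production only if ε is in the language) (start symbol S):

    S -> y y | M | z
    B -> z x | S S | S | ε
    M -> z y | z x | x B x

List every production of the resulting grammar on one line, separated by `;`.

Nullable set = {B}.
ε ∉ L(G), so no ε-production is kept.
Expand every rule over subsets of its nullable positions: M → x B x gives x B x | x x.

S -> y y | M | z; B -> z x | S S | S; M -> z y | z x | x B x | x x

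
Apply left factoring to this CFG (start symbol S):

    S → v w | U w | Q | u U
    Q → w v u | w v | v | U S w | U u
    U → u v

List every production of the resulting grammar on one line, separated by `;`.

Q has alternatives sharing prefix 'w v': factor to Q → w v Q' with Q' → u | ε.
Q has alternatives sharing prefix 'U': factor to Q → U Q'' with Q'' → S w | u.

S → v w | U w | Q | u U; Q → v | w v Q' | U Q''; U → u v; Q' → u | ε; Q'' → S w | u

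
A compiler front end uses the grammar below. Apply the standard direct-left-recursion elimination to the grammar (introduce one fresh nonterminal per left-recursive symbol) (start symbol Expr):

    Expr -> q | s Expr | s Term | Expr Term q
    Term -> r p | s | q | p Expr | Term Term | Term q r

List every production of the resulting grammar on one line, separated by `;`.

Left recursion appears on Expr, Term.
For Expr: α = {Term q}, β = {q, s Expr, s Term}. Rewrite as Expr → β Expr1 and Expr1 → α Expr1 | ε.
For Term: α = {Term, q r}, β = {r p, s, q, p Expr}. Rewrite as Term → β Term1 and Term1 → α Term1 | ε.

Expr -> q Expr1 | s Expr Expr1 | s Term Expr1; Term -> r p Term1 | s Term1 | q Term1 | p Expr Term1; Expr1 -> Term q Expr1 | ε; Term1 -> Term Term1 | q r Term1 | ε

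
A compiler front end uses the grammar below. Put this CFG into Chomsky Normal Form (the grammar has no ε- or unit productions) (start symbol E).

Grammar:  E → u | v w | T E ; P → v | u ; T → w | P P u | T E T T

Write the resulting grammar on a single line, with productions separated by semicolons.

E → u | X1 X2 | T E; P → v | u; T → w | P Y1 | T Y2; X1 → v; X2 → w; X3 → u; Y1 → P X3; Y2 → E Y3; Y3 → T T

Introduce a nonterminal for each terminal appearing in a rule of length ≥ 2: X1 → v, X2 → w, X3 → u.
Binarize each right-hand side of length ≥ 3 by chaining fresh nonterminals (Y1, Y2, …): affected rules were T → P P X3; T → T E T T.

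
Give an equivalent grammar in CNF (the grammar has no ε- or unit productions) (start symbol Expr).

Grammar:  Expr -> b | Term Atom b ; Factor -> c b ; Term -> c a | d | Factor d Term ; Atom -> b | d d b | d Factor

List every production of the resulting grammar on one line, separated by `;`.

Introduce a nonterminal for each terminal appearing in a rule of length ≥ 2: X1 → b, X2 → c, X3 → a, X4 → d.
Binarize each right-hand side of length ≥ 3 by chaining fresh nonterminals (Y1, Y2, …): affected rules were Expr → Term Atom X1; Term → Factor X4 Term; Atom → X4 X4 X1.

Expr -> b | Term Y1; Factor -> X2 X1; Term -> X2 X3 | d | Factor Y2; Atom -> b | X4 Y3 | X4 Factor; X1 -> b; X2 -> c; X3 -> a; X4 -> d; Y1 -> Atom X1; Y2 -> X4 Term; Y3 -> X4 X1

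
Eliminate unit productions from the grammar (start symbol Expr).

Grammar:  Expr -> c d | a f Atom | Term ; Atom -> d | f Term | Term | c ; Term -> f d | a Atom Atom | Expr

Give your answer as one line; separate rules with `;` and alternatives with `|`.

Expr -> f d | a Atom Atom | c d | a f Atom; Atom -> f d | a Atom Atom | d | f Term | c | c d | a f Atom; Term -> f d | a Atom Atom | c d | a f Atom

Unit pairs: Atom ⇒* {Expr, Term}; Expr ⇒* {Term}; Term ⇒* {Expr}.
For each unit pair (A, B), copy every non-unit production of B to A, then drop all unit productions.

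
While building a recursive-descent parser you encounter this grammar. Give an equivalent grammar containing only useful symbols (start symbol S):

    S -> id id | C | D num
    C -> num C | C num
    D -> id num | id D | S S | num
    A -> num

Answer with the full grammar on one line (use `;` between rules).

S -> id id | D num; D -> id num | id D | S S | num

Generating nonterminals: {A, D, S}.
Reachable from S after that: {D, S}.
Removed useless symbols: {A, C} and every production mentioning them.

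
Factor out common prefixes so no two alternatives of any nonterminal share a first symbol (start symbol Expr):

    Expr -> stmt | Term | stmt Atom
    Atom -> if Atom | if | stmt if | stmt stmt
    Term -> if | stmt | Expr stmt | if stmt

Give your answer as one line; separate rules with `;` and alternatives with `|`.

Expr -> Term | stmt Expr1; Atom -> if Atom1 | stmt Atom2; Term -> stmt | Expr stmt | if Term1; Expr1 -> epsilon | Atom; Atom1 -> Atom | epsilon; Atom2 -> if | stmt; Term1 -> epsilon | stmt

Expr has alternatives sharing prefix 'stmt': factor to Expr → stmt Expr1 with Expr1 → ε | Atom.
Atom has alternatives sharing prefix 'if': factor to Atom → if Atom1 with Atom1 → Atom | ε.
Atom has alternatives sharing prefix 'stmt': factor to Atom → stmt Atom2 with Atom2 → if | stmt.
Term has alternatives sharing prefix 'if': factor to Term → if Term1 with Term1 → ε | stmt.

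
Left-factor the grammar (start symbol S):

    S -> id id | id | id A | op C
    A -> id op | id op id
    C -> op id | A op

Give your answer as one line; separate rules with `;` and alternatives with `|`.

S -> op C | id S'; A -> id op A'; C -> op id | A op; S' -> id | ε | A; A' -> ε | id

S has alternatives sharing prefix 'id': factor to S → id S' with S' → id | ε | A.
A has alternatives sharing prefix 'id op': factor to A → id op A' with A' → ε | id.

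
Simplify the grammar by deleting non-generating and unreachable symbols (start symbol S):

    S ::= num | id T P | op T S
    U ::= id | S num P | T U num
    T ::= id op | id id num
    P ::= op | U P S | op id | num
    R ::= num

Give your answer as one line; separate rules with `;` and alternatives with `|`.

Generating nonterminals: {P, R, S, T, U}.
Reachable from S after that: {P, S, T, U}.
Removed useless symbols: {R} and every production mentioning them.

S ::= num | id T P | op T S; U ::= id | S num P | T U num; T ::= id op | id id num; P ::= op | U P S | op id | num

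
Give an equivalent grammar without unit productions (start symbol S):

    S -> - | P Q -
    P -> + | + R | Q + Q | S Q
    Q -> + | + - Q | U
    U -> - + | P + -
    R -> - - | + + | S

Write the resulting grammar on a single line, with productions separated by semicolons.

Unit pairs: Q ⇒* {U}; R ⇒* {S}.
For every A with A ⇒* B via unit rules, add B's non-unit alternatives to A; then delete every rule of the form X → Y.

S -> - | P Q -; P -> + | + R | Q + Q | S Q; Q -> - + | P + - | + | + - Q; U -> - + | P + -; R -> - | P Q - | - - | + +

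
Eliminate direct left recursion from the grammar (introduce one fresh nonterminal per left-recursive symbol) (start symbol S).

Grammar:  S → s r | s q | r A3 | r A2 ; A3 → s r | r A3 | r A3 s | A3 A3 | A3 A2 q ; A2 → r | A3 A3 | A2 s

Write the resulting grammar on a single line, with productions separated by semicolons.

S → s r | s q | r A3 | r A2; A3 → s r A3' | r A3 A3' | r A3 s A3'; A2 → r A2' | A3 A3 A2'; A3' → A3 A3' | A2 q A3' | ε; A2' → s A2' | ε

Left recursion appears on A3, A2.
For A3: α = {A3, A2 q}, β = {s r, r A3, r A3 s}. Rewrite as A3 → β A3' and A3' → α A3' | ε.
For A2: α = {s}, β = {r, A3 A3}. Rewrite as A2 → β A2' and A2' → α A2' | ε.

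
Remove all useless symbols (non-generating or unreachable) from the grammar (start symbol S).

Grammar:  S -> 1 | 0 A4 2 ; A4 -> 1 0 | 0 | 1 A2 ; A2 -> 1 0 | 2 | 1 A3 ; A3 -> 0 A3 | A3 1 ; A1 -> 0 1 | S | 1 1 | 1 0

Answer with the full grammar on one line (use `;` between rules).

S -> 1 | 0 A4 2; A4 -> 1 0 | 0 | 1 A2; A2 -> 1 0 | 2

Generating nonterminals: {A1, A2, A4, S}.
Reachable from S after that: {A2, A4, S}.
Removed useless symbols: {A1, A3} and every production mentioning them.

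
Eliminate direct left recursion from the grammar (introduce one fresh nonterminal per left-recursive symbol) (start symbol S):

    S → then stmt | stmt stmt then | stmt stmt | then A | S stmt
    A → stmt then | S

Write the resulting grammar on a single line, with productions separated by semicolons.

S → then stmt S' | stmt stmt then S' | stmt stmt S' | then A S'; A → stmt then | S; S' → stmt S' | ε

S is directly left-recursive.
For S: α = {stmt}, β = {then stmt, stmt stmt then, stmt stmt, then A}. Rewrite as S → β S' and S' → α S' | ε.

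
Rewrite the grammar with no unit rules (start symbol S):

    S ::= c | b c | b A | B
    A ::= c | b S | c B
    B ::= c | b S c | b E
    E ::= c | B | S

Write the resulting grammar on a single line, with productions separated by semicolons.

Unit pairs: E ⇒* {B, S}; S ⇒* {B}.
Replace each nonterminal's rules with the union of the non-unit rules of every nonterminal it unit-derives.

S ::= c | b S c | b E | b c | b A; A ::= c | b S | c B; B ::= c | b S c | b E; E ::= c | b S c | b E | b c | b A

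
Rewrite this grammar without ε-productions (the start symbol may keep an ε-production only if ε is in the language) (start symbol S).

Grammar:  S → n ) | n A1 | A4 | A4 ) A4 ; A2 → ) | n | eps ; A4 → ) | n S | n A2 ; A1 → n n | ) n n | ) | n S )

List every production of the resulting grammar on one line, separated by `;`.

S → n ) | n A1 | A4 | A4 ) A4; A2 → ) | n; A4 → ) | n S | n A2 | n; A1 → n n | ) n n | ) | n S )

The nullable symbols are {A2}.
ε ∉ L(G), so no ε-production is kept.
Add the nullable-subset variants: A4 → n A2 gives n A2 | n.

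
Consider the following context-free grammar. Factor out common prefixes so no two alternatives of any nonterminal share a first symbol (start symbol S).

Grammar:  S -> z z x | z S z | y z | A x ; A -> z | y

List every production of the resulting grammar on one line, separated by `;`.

S -> y z | A x | z S'; A -> z | y; S' -> z x | S z

S has alternatives sharing prefix 'z': factor to S → z S' with S' → z x | S z.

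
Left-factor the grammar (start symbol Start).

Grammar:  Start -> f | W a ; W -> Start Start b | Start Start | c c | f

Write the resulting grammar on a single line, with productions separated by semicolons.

Start -> f | W a; W -> c c | f | Start Start W1; W1 -> b | ε

W has alternatives sharing prefix 'Start Start': factor to W → Start Start W1 with W1 → b | ε.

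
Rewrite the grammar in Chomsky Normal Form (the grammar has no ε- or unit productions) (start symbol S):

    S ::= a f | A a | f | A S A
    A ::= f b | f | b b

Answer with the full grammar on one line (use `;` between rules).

Introduce a nonterminal for each terminal appearing in a rule of length ≥ 2: X1 → a, X2 → f, X3 → b.
Binarize each right-hand side of length ≥ 3 by chaining fresh nonterminals (Y1, Y2, …): affected rules were S → A S A.

S ::= X1 X2 | A X1 | f | A Y1; A ::= X2 X3 | f | X3 X3; X1 ::= a; X2 ::= f; X3 ::= b; Y1 ::= S A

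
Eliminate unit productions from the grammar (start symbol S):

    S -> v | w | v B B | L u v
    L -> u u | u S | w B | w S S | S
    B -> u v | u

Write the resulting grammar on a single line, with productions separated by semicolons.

S -> v | w | v B B | L u v; L -> u u | u S | w B | w S S | v | w | v B B | L u v; B -> u v | u

Unit pairs: L ⇒* {S}.
For every A with A ⇒* B via unit rules, add B's non-unit alternatives to A; then delete every rule of the form X → Y.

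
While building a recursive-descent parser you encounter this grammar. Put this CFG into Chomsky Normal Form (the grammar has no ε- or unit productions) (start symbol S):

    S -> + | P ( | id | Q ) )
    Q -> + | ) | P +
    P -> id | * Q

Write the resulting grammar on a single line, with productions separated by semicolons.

Introduce a nonterminal for each terminal appearing in a rule of length ≥ 2: X1 → (, X2 → ), X3 → +, X4 → *.
Binarize each right-hand side of length ≥ 3 by chaining fresh nonterminals (Y1, Y2, …): affected rules were S → Q X2 X2.

S -> + | P X1 | id | Q Y1; Q -> + | ) | P X3; P -> id | X4 Q; X1 -> (; X2 -> ); X3 -> +; X4 -> *; Y1 -> X2 X2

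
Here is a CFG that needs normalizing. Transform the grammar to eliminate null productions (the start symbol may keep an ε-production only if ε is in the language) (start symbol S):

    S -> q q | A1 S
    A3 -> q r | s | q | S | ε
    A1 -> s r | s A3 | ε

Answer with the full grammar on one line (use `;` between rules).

The nullable symbols are {A1, A3}.
ε ∉ L(G), so no ε-production is kept.
Expand every rule over subsets of its nullable positions: A1 → s A3 gives s A3 | s.

S -> q q | A1 S; A3 -> q r | s | q | S; A1 -> s r | s A3 | s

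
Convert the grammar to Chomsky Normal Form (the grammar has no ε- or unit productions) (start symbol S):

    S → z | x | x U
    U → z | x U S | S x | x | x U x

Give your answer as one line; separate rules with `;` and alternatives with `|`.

Introduce a nonterminal for each terminal appearing in a rule of length ≥ 2: X1 → x.
Binarize each right-hand side of length ≥ 3 by chaining fresh nonterminals (Y1, Y2, …): affected rules were U → X1 U S; U → X1 U X1.

S → z | x | X1 U; U → z | X1 Y1 | S X1 | x | X1 Y2; X1 → x; Y1 → U S; Y2 → U X1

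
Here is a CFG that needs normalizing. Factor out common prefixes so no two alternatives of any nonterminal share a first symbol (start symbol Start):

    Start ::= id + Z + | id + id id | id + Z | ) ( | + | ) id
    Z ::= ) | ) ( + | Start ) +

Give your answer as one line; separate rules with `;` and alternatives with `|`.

Start ::= + | id + Start1 | ) Start2; Z ::= Start ) + | ) Z1; Start1 ::= id id | Z Start11; Start2 ::= ( | id; Z1 ::= ε | ( +; Start11 ::= + | ε

Start has alternatives sharing prefix 'id +': factor to Start → id + Start1 with Start1 → Z + | id id | Z.
Start has alternatives sharing prefix ')': factor to Start → ) Start2 with Start2 → ( | id.
Z has alternatives sharing prefix ')': factor to Z → ) Z1 with Z1 → ε | ( +.
Start1 has alternatives sharing prefix 'Z': factor to Start1 → Z Start11 with Start11 → + | ε.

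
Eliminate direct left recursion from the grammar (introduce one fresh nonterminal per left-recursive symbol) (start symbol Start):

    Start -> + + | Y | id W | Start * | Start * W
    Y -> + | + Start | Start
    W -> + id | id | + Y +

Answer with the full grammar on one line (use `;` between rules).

Start -> + + Start1 | Y Start1 | id W Start1; Y -> + | + Start | Start; W -> + id | id | + Y +; Start1 -> * Start1 | * W Start1 | epsilon

Start is directly left-recursive.
For Start: α = {*, * W}, β = {+ +, Y, id W}. Rewrite as Start → β Start1 and Start1 → α Start1 | ε.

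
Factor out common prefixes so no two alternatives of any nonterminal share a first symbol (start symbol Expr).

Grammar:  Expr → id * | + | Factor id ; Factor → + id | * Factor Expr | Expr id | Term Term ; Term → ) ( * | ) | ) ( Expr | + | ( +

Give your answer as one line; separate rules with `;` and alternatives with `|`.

Expr → id * | + | Factor id; Factor → + id | * Factor Expr | Expr id | Term Term; Term → + | ( + | ) Term1; Term1 → ε | ( Term11; Term11 → * | Expr

Term has alternatives sharing prefix ')': factor to Term → ) Term1 with Term1 → ( * | ε | ( Expr.
Term1 has alternatives sharing prefix '(': factor to Term1 → ( Term11 with Term11 → * | Expr.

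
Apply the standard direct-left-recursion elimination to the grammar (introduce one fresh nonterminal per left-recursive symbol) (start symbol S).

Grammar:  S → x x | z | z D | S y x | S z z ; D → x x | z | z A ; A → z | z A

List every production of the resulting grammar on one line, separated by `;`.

S → x x S' | z S' | z D S'; D → x x | z | z A; A → z | z A; S' → y x S' | z z S' | ε

Directly left-recursive nonterminal: S.
For S: α = {y x, z z}, β = {x x, z, z D}. Rewrite as S → β S' and S' → α S' | ε.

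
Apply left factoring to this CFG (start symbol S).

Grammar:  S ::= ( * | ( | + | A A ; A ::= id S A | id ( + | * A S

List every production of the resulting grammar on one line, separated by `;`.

S ::= + | A A | ( S'; A ::= * A S | id A'; S' ::= * | ε; A' ::= S A | ( +

S has alternatives sharing prefix '(': factor to S → ( S' with S' → * | ε.
A has alternatives sharing prefix 'id': factor to A → id A' with A' → S A | ( +.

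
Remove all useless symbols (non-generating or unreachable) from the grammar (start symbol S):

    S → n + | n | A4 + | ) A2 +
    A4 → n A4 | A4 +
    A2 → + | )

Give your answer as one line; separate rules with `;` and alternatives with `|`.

Generating nonterminals: {A2, S}.
Reachable from S after that: {A2, S}.
Removed useless symbols: {A4} and every production mentioning them.

S → n + | n | ) A2 +; A2 → + | )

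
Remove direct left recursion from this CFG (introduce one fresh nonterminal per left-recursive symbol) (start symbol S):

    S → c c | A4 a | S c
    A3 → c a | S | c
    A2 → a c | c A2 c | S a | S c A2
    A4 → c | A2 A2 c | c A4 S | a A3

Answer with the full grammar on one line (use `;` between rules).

S is directly left-recursive.
For S: α = {c}, β = {c c, A4 a}. Rewrite as S → β S' and S' → α S' | ε.

S → c c S' | A4 a S'; A3 → c a | S | c; A2 → a c | c A2 c | S a | S c A2; A4 → c | A2 A2 c | c A4 S | a A3; S' → c S' | ε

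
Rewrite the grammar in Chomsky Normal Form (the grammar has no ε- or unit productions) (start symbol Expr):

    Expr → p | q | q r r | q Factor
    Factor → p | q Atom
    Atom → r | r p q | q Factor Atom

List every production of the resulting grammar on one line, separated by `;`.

Expr → p | q | X1 Y1 | X1 Factor; Factor → p | X1 Atom; Atom → r | X2 Y2 | X1 Y3; X1 → q; X2 → r; X3 → p; Y1 → X2 X2; Y2 → X3 X1; Y3 → Factor Atom

Introduce a nonterminal for each terminal appearing in a rule of length ≥ 2: X1 → q, X2 → r, X3 → p.
Binarize each right-hand side of length ≥ 3 by chaining fresh nonterminals (Y1, Y2, …): affected rules were Expr → X1 X2 X2; Atom → X2 X3 X1; Atom → X1 Factor Atom.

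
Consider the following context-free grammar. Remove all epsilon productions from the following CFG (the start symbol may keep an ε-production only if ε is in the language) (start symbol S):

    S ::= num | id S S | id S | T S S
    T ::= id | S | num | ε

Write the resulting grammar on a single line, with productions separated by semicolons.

The nullable symbols are {T}.
ε ∉ L(G), so no ε-production is kept.
Add the nullable-subset variants: S → T S S gives T S S | S S.

S ::= num | id S S | id S | T S S | S S; T ::= id | S | num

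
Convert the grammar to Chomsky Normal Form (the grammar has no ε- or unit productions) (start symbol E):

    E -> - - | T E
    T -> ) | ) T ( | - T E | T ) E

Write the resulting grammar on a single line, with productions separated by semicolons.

E -> X1 X1 | T E; T -> ) | X2 Y1 | X1 Y2 | T Y3; X1 -> -; X2 -> ); X3 -> (; Y1 -> T X3; Y2 -> T E; Y3 -> X2 E

Introduce a nonterminal for each terminal appearing in a rule of length ≥ 2: X1 → -, X2 → ), X3 → (.
Binarize each right-hand side of length ≥ 3 by chaining fresh nonterminals (Y1, Y2, …): affected rules were T → X2 T X3; T → X1 T E; T → T X2 E.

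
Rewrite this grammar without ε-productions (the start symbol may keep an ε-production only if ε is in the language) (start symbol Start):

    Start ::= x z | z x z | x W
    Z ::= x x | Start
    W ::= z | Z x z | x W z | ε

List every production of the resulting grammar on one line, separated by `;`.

Start ::= x z | z x z | x W | x; Z ::= x x | Start; W ::= z | Z x z | x W z | x z

Nullable set = {W}.
ε ∉ L(G), so no ε-production is kept.
Add the nullable-subset variants: Start → x W gives x W | x. W → x W z gives x W z | x z.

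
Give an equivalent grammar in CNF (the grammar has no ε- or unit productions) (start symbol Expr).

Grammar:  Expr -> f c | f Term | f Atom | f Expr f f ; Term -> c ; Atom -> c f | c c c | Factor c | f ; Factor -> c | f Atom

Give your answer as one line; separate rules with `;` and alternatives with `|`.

Expr -> X1 X2 | X1 Term | X1 Atom | X1 Y1; Term -> c; Atom -> X2 X1 | X2 Y3 | Factor X2 | f; Factor -> c | X1 Atom; X1 -> f; X2 -> c; Y1 -> Expr Y2; Y2 -> X1 X1; Y3 -> X2 X2

Introduce a nonterminal for each terminal appearing in a rule of length ≥ 2: X1 → f, X2 → c.
Binarize each right-hand side of length ≥ 3 by chaining fresh nonterminals (Y1, Y2, …): affected rules were Expr → X1 Expr X1 X1; Atom → X2 X2 X2.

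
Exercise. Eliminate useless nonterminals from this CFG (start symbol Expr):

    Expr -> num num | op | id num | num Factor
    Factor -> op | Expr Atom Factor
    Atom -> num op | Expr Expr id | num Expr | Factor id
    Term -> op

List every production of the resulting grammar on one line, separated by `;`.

Expr -> num num | op | id num | num Factor; Factor -> op | Expr Atom Factor; Atom -> num op | Expr Expr id | num Expr | Factor id

Generating nonterminals: {Atom, Expr, Factor, Term}.
Reachable from Expr after that: {Atom, Expr, Factor}.
Removed useless symbols: {Term} and every production mentioning them.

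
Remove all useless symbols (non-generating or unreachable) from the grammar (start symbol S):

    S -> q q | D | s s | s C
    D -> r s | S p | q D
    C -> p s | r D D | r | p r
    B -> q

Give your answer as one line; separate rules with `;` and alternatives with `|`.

S -> q q | D | s s | s C; D -> r s | S p | q D; C -> p s | r D D | r | p r

Generating nonterminals: {B, C, D, S}.
Reachable from S after that: {C, D, S}.
Removed useless symbols: {B} and every production mentioning them.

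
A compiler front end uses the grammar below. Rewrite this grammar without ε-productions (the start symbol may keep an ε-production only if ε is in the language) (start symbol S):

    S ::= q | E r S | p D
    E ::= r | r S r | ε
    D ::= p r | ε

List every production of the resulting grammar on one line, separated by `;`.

S ::= q | E r S | r S | p D | p; E ::= r | r S r; D ::= p r

The nullable symbols are {D, E}.
ε ∉ L(G), so no ε-production is kept.
For each production, add variants omitting each subset of nullable occurrences: S → E r S gives E r S | r S. S → p D gives p D | p.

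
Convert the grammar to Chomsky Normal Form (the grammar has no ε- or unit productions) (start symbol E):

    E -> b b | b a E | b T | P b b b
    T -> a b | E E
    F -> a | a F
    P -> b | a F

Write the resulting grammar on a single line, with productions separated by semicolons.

E -> X1 X1 | X1 Y1 | X1 T | P Y2; T -> X2 X1 | E E; F -> a | X2 F; P -> b | X2 F; X1 -> b; X2 -> a; Y1 -> X2 E; Y2 -> X1 Y3; Y3 -> X1 X1

Introduce a nonterminal for each terminal appearing in a rule of length ≥ 2: X1 → b, X2 → a.
Binarize each right-hand side of length ≥ 3 by chaining fresh nonterminals (Y1, Y2, …): affected rules were E → X1 X2 E; E → P X1 X1 X1.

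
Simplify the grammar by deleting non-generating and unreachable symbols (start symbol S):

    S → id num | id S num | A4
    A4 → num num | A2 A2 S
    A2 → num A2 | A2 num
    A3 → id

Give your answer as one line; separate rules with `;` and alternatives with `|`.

S → id num | id S num | A4; A4 → num num

Generating nonterminals: {A3, A4, S}.
Reachable from S after that: {A4, S}.
Removed useless symbols: {A2, A3} and every production mentioning them.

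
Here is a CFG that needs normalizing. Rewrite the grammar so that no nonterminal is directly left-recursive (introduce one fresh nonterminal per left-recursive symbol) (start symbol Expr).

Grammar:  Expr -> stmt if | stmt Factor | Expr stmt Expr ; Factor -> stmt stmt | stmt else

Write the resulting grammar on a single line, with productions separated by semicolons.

Expr is directly left-recursive.
For Expr: α = {stmt Expr}, β = {stmt if, stmt Factor}. Rewrite as Expr → β Expr1 and Expr1 → α Expr1 | ε.

Expr -> stmt if Expr1 | stmt Factor Expr1; Factor -> stmt stmt | stmt else; Expr1 -> stmt Expr Expr1 | ε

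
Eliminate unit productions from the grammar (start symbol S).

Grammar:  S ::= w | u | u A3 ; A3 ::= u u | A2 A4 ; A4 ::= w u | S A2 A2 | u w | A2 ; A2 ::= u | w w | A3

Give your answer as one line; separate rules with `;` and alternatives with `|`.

S ::= w | u | u A3; A3 ::= u u | A2 A4; A4 ::= w u | S A2 A2 | u w | u | w w | u u | A2 A4; A2 ::= u | w w | u u | A2 A4

Unit pairs: A2 ⇒* {A3}; A4 ⇒* {A2, A3}.
For every A with A ⇒* B via unit rules, add B's non-unit alternatives to A; then delete every rule of the form X → Y.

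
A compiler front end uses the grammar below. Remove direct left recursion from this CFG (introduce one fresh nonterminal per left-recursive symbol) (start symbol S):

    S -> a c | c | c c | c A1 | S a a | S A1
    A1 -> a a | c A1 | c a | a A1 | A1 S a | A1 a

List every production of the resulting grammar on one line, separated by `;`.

S -> a c S' | c S' | c c S' | c A1 S'; A1 -> a a A1' | c A1 A1' | c a A1' | a A1 A1'; S' -> a a S' | A1 S' | ε; A1' -> S a A1' | a A1' | ε

Directly left-recursive nonterminals: S, A1.
For S: α = {a a, A1}, β = {a c, c, c c, c A1}. Rewrite as S → β S' and S' → α S' | ε.
For A1: α = {S a, a}, β = {a a, c A1, c a, a A1}. Rewrite as A1 → β A1' and A1' → α A1' | ε.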